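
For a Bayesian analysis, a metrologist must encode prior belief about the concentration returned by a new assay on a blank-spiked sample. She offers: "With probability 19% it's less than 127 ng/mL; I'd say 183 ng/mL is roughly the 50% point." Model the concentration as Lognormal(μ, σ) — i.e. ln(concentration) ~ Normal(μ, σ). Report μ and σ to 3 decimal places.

μ ≈ 5.209, σ ≈ 0.416

If T ~ Lognormal(μ,σ) then ln T ~ Normal(μ,σ), so the p-quantile of ln T is μ + z_p·σ.
ln(127) = 4.844 and ln(183) = 5.209; z_{0.19} = -0.8779, z_{0.5} = 0.
σ = (5.209 − 4.844)/(0 − (-0.8779)) = 0.416.
μ = 4.844 − (-0.8779)·0.416 = 5.209.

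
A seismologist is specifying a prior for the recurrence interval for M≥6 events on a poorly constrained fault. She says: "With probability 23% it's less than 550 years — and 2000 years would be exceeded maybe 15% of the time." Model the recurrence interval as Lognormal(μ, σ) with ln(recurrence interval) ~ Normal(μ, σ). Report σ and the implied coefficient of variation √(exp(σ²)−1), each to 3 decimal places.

If T ~ Lognormal(μ,σ) then ln T ~ Normal(μ,σ), so the p-quantile of ln T is μ + z_p·σ.
ln(550) = 6.31 and ln(2000) = 7.601; z_{0.23} = -0.7388, z_{0.85} = 1.036.
σ = (7.601 − 6.31)/(1.036 − (-0.7388)) = 0.727.
μ = 6.31 − (-0.7388)·0.727 = 6.847.
CV = √(exp(σ²)−1) = √(exp(0.5288)−1) = 0.835.

σ ≈ 0.727, CV ≈ 0.835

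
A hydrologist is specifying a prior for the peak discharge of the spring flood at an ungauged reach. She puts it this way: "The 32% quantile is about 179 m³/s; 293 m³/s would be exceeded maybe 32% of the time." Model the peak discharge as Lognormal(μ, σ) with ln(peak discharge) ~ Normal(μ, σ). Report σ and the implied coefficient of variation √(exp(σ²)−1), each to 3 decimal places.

If T ~ Lognormal(μ,σ) then ln T ~ Normal(μ,σ), so the p-quantile of ln T is μ + z_p·σ.
ln(179) = 5.187 and ln(293) = 5.68; z_{0.32} = -0.4677, z_{0.68} = 0.4677.
σ = (5.68 − 5.187)/(0.4677 − (-0.4677)) = 0.527.
μ = 5.187 − (-0.4677)·0.527 = 5.434.
CV = √(exp(σ²)−1) = √(exp(0.2775)−1) = 0.566.

σ ≈ 0.527, CV ≈ 0.566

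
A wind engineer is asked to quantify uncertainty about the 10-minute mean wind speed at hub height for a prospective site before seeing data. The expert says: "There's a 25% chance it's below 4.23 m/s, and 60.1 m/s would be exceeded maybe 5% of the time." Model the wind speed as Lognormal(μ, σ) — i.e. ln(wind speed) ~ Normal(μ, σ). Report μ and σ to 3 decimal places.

If T ~ Lognormal(μ,σ) then ln T ~ Normal(μ,σ), so the p-quantile of ln T is μ + z_p·σ.
ln(4.23) = 1.442 and ln(60.1) = 4.096; z_{0.25} = -0.6745, z_{0.95} = 1.645.
σ = (4.096 − 1.442)/(1.645 − (-0.6745)) = 1.144.
μ = 1.442 − (-0.6745)·1.144 = 2.214.

μ ≈ 2.214, σ ≈ 1.144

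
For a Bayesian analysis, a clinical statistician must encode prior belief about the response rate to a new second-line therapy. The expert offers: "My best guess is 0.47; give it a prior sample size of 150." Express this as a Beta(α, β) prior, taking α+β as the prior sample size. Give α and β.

α = 70.5, β = 79.5

Under the effective-sample-size interpretation, Beta(α, β) has prior mean α/(α+β) and prior sample size α+β.
So α+β = 150 and α/(α+β) = 0.47, giving α = 0.47·150 = 70.5 and β = 150 − 70.5 = 79.5.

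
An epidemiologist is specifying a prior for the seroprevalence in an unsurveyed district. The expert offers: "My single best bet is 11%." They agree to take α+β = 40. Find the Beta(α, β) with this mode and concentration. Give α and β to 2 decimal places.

For α,β > 1 the Beta mode is (α−1)/(α+β−2). With α+β = 40, the mode is (α−1)/38.
Set (α−1)/38 = 0.11 → α = 1 + 0.11·38 = 5.18.
β = 40 − α = 34.82.

α = 5.18, β = 34.82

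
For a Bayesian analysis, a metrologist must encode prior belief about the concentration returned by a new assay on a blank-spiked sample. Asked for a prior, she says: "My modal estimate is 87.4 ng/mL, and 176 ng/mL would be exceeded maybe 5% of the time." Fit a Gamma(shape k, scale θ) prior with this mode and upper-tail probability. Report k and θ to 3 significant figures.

Gamma(k,θ) with k>1 has mode (k−1)θ, so θ = 87.4/(k−1).
Need P(X < 176) = 0.95 with θ tied to k this way. Start at k = 2, θ = 87.4: P(X<176) ≈ 0.598.
Too low — raise k to concentrate. Iterating converges to k ≈ 6.65.
Then θ = 87.4/(6.65−1) ≈ 15.5.

k ≈ 6.65, θ ≈ 15.5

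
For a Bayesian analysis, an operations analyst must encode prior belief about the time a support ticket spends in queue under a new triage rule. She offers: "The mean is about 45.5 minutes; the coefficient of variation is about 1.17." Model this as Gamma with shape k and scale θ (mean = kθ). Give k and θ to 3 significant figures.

For Gamma(k, scale θ): mean = kθ, variance = kθ², so CV = 1/√k.
CV = 1.17, hence k = 1/CV² = 0.731.
Then θ = mean/k = 45.5/0.731 = 62.3.

k ≈ 0.731, θ ≈ 62.3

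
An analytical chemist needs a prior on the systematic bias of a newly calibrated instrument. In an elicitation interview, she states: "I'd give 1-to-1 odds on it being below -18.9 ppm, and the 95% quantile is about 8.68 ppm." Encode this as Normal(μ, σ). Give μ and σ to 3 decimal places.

The p-quantile of Normal(μ,σ) is μ + z_p·σ, with z_{0.5} = 0 and z_{0.95} = 1.645.
Eliminate σ: μ = (z₂·x₁ − z₁·x₂)/(z₂ − z₁) = (1.645·-18.9 − (0)·8.68)/1.645 = -18.900.
Then σ = (x₂ − x₁)/(z₂ − z₁) = (8.68 − -18.9)/1.645 = 16.767.

μ = -18.900, σ = 16.767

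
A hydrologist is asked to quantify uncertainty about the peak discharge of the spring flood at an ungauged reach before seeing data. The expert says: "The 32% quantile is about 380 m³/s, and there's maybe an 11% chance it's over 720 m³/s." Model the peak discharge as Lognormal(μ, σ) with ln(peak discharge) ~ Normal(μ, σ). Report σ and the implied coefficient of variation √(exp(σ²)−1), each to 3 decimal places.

σ ≈ 0.377, CV ≈ 0.391

If T ~ Lognormal(μ,σ) then ln T ~ Normal(μ,σ), so the p-quantile of ln T is μ + z_p·σ.
ln(380) = 5.94 and ln(720) = 6.579; z_{0.32} = -0.4677, z_{0.89} = 1.227.
σ = (6.579 − 5.94)/(1.227 − (-0.4677)) = 0.377.
μ = 5.94 − (-0.4677)·0.377 = 6.117.
CV = √(exp(σ²)−1) = √(exp(0.1423)−1) = 0.391.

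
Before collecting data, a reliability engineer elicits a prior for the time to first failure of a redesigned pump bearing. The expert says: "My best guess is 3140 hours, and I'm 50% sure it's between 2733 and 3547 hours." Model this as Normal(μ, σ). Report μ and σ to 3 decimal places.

A symmetric 50% interval runs μ ± z·σ with z = 0.6745.
Half-width = 407, so σ = 407/0.6745 = 603.419.
μ is the stated best guess, 3140.000.

μ = 3140.000, σ = 603.419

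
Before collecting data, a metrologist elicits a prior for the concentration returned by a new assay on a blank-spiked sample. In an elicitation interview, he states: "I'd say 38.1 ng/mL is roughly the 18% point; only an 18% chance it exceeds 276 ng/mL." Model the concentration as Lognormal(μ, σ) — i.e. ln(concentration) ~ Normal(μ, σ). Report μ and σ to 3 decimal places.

If T ~ Lognormal(μ,σ) then ln T ~ Normal(μ,σ), so the p-quantile of ln T is μ + z_p·σ.
ln(38.1) = 3.64 and ln(276) = 5.62; z_{0.18} = -0.9154, z_{0.82} = 0.9154.
σ = (5.62 − 3.64)/(0.9154 − (-0.9154)) = 1.082.
μ = 3.64 − (-0.9154)·1.082 = 4.630.

μ ≈ 4.630, σ ≈ 1.082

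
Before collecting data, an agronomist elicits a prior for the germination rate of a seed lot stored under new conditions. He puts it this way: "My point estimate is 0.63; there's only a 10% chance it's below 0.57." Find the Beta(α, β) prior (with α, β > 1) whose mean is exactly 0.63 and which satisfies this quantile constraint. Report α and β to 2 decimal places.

α ≈ 67.92, β ≈ 39.89

With mean 0.63 fixed, write α = 0.63s, β = 0.37s where s = α+β.
Need P(θ < 0.57) = 0.1 under Beta(0.63s, 0.37s). Normal approximation: (q−m)/√(m(1−m)/s) ≈ z_{0.1} = -1.28, so s ≈ 0.63·0.37·(-1.28)²/(0.57−0.63)² = 106.3.
At s = 106.3: P(θ<0.57) ≈ 0.102. Adjusting to match 0.1 gives s ≈ 107.81.
So α = 0.63·107.81 ≈ 67.92, β = 0.37·107.81 ≈ 39.89.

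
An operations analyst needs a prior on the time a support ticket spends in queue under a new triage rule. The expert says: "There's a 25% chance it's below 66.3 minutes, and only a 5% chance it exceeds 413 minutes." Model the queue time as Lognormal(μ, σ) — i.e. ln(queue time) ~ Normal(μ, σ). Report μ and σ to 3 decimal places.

μ ≈ 4.726, σ ≈ 0.789

If T ~ Lognormal(μ,σ) then ln T ~ Normal(μ,σ), so the p-quantile of ln T is μ + z_p·σ.
ln(66.3) = 4.194 and ln(413) = 6.023; z_{0.25} = -0.6745, z_{0.95} = 1.645.
σ = (6.023 − 4.194)/(1.645 − (-0.6745)) = 0.789.
μ = 4.194 − (-0.6745)·0.789 = 4.726.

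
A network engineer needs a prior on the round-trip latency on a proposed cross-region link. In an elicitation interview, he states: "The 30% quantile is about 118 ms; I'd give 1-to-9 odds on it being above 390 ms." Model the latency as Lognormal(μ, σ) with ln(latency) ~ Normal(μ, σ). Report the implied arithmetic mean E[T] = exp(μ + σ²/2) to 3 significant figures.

If T ~ Lognormal(μ,σ) then ln T ~ Normal(μ,σ), so the p-quantile of ln T is μ + z_p·σ.
ln(118) = 4.771 and ln(390) = 5.966; z_{0.3} = -0.5244, z_{0.9} = 1.282.
σ = (5.966 − 4.771)/(1.282 − (-0.5244)) = 0.662.
μ = 4.771 − (-0.5244)·0.662 = 5.118.
E[T] = exp(μ + σ²/2) = exp(5.118 + 0.2191) = 208 ms.

E[T] ≈ 208 ms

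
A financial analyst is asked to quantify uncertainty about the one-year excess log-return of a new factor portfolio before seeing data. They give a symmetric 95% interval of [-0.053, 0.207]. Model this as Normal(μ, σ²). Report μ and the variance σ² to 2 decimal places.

μ = 0.08, σ² = 0.00

A symmetric 95% interval runs μ ± z·σ with z = 1.96.
Half-width = 0.13, so σ = 0.13/1.96 = 0.066 and σ² = 0.00.
μ is the interval midpoint, 0.08.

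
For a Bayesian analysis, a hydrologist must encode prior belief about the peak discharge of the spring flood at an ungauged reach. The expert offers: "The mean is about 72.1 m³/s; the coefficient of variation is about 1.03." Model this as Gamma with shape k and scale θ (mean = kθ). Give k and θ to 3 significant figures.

k ≈ 0.943, θ ≈ 76.5

For Gamma(k, scale θ): mean = kθ, variance = kθ², so CV = 1/√k.
CV = 1.03, hence k = 1/CV² = 0.943.
Then θ = mean/k = 72.1/0.943 = 76.5.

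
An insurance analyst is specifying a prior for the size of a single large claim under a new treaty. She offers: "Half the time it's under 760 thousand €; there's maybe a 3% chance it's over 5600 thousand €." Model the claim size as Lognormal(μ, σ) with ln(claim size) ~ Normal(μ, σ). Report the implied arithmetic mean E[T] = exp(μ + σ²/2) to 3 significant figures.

E[T] ≈ 1340 thousand €

If T ~ Lognormal(μ,σ) then ln T ~ Normal(μ,σ), so the p-quantile of ln T is μ + z_p·σ.
ln(760) = 6.633 and ln(5600) = 8.631; z_{0.5} = 0, z_{0.97} = 1.881.
σ = (8.631 − 6.633)/(1.881 − (0)) = 1.062.
μ = 6.633 − (0)·1.062 = 6.633.
E[T] = exp(μ + σ²/2) = exp(6.633 + 0.5638) = 1340 thousand €.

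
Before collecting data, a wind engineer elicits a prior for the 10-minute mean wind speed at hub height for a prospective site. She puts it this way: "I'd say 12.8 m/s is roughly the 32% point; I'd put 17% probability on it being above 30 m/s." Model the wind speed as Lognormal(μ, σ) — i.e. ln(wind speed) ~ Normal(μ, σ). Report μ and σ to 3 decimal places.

If T ~ Lognormal(μ,σ) then ln T ~ Normal(μ,σ), so the p-quantile of ln T is μ + z_p·σ.
ln(12.8) = 2.549 and ln(30) = 3.401; z_{0.32} = -0.4677, z_{0.83} = 0.9542.
σ = (3.401 − 2.549)/(0.9542 − (-0.4677)) = 0.599.
μ = 2.549 − (-0.4677)·0.599 = 2.830.

μ ≈ 2.830, σ ≈ 0.599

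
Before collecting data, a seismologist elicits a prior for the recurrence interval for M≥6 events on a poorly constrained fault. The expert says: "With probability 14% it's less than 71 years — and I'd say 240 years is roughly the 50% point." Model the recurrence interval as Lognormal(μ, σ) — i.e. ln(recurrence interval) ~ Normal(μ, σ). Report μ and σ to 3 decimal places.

If T ~ Lognormal(μ,σ) then ln T ~ Normal(μ,σ), so the p-quantile of ln T is μ + z_p·σ.
ln(71) = 4.263 and ln(240) = 5.481; z_{0.14} = -1.08, z_{0.5} = 0.
σ = (5.481 − 4.263)/(0 − (-1.08)) = 1.127.
μ = 4.263 − (-1.08)·1.127 = 5.481.

μ ≈ 5.481, σ ≈ 1.127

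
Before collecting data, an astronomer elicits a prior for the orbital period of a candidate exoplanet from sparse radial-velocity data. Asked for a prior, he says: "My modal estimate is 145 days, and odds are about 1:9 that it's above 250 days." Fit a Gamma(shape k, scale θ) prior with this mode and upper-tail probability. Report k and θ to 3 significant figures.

k ≈ 7.39, θ ≈ 22.7

Gamma(k,θ) with k>1 has mode (k−1)θ, so θ = 145/(k−1).
Need P(X < 250) = 0.9 with θ tied to k this way. Start at k = 2, θ = 145: P(X<250) ≈ 0.514.
Too low — raise k to concentrate. Iterating converges to k ≈ 7.39.
Then θ = 145/(7.39−1) ≈ 22.7.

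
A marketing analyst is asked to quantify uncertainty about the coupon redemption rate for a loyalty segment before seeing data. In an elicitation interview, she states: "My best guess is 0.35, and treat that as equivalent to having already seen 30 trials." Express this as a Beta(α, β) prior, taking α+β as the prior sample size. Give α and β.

α = 10.5, β = 19.5

Under the effective-sample-size interpretation, Beta(α, β) has prior mean α/(α+β) and prior sample size α+β.
So α+β = 30 and α/(α+β) = 0.35, giving α = 0.35·30 = 10.5 and β = 30 − 10.5 = 19.5.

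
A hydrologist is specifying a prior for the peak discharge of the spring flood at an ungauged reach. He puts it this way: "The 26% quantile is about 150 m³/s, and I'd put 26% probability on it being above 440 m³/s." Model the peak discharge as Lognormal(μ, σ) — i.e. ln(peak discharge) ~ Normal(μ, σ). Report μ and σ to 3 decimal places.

μ ≈ 5.549, σ ≈ 0.836

If T ~ Lognormal(μ,σ) then ln T ~ Normal(μ,σ), so the p-quantile of ln T is μ + z_p·σ.
ln(150) = 5.011 and ln(440) = 6.087; z_{0.26} = -0.6433, z_{0.74} = 0.6433.
σ = (6.087 − 5.011)/(0.6433 − (-0.6433)) = 0.836.
μ = 5.011 − (-0.6433)·0.836 = 5.549.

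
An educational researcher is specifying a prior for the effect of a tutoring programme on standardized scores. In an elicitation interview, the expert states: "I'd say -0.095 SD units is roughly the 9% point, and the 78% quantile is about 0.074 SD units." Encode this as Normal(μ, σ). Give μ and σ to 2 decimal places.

μ = 0.01, σ = 0.08

For Normal(μ,σ), the p-quantile is μ + z_p·σ. Here z_{0.09} = -1.341, z_{0.78} = 0.7722.
So -0.095 = μ − 1.341σ and 0.074 = μ + 0.7722σ.
Subtracting: σ = (0.074 − -0.095)/(0.7722 − (-1.341)) = 0.08.
Then μ = -0.095 − (-1.341)·0.08 = 0.01.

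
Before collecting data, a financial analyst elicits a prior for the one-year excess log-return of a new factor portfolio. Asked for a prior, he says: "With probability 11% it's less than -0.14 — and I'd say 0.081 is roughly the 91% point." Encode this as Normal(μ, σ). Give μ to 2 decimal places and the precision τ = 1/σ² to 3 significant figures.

The p-quantile of Normal(μ,σ) is μ + z_p·σ, with z_{0.11} = -1.227 and z_{0.91} = 1.341.
Eliminate σ: μ = (z₂·x₁ − z₁·x₂)/(z₂ − z₁) = (1.341·-0.14 − (-1.227)·0.081)/2.567 = -0.03.
Then σ = (x₂ − x₁)/(z₂ − z₁) = (0.081 − -0.14)/2.567 = 0.09.
Precision τ = 1/σ² = 1/0.08608² = 135.

μ = -0.03, τ = 135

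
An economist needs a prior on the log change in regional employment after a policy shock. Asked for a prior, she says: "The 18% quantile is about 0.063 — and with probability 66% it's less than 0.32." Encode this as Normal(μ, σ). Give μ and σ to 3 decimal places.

The p-quantile of Normal(μ,σ) is μ + z_p·σ, with z_{0.18} = -0.9154 and z_{0.66} = 0.4125.
Eliminate σ: μ = (z₂·x₁ − z₁·x₂)/(z₂ − z₁) = (0.4125·0.063 − (-0.9154)·0.32)/1.328 = 0.240.
Then σ = (x₂ − x₁)/(z₂ − z₁) = (0.32 − 0.063)/1.328 = 0.194.

μ = 0.240, σ = 0.194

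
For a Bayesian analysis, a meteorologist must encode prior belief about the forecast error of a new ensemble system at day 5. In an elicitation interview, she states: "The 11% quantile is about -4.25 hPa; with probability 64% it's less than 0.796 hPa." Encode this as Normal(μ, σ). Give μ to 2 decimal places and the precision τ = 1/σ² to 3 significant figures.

For Normal(μ,σ), the p-quantile is μ + z_p·σ. Here z_{0.11} = -1.227, z_{0.64} = 0.3585.
So -4.25 = μ − 1.227σ and 0.796 = μ + 0.3585σ.
Subtracting: σ = (0.796 − -4.25)/(0.3585 − (-1.227)) = 3.18.
Then μ = -4.25 − (-1.227)·3.18 = -0.35.
Precision τ = 1/σ² = 1/3.184² = 0.0987.

μ = -0.35, τ = 0.0987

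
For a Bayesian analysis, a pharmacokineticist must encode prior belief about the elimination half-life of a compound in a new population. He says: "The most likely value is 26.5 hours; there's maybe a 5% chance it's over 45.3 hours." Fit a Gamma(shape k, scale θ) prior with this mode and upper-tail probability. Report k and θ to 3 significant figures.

Gamma(k,θ) with k>1 has mode (k−1)θ, so θ = 26.5/(k−1).
Need P(X < 45.3) = 0.95 with θ tied to k this way. Start at k = 2, θ = 26.5: P(X<45.3) ≈ 0.510.
Too low — raise k to concentrate. Iterating converges to k ≈ 10.7.
Then θ = 26.5/(10.7−1) ≈ 2.73.

k ≈ 10.7, θ ≈ 2.73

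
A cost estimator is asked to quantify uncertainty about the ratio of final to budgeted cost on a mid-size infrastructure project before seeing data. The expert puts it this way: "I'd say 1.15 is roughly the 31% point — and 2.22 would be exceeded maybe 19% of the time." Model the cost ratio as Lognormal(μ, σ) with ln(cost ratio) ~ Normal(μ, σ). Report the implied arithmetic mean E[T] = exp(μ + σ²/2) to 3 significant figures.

If T ~ Lognormal(μ,σ) then ln T ~ Normal(μ,σ), so the p-quantile of ln T is μ + z_p·σ.
ln(1.15) = 0.1398 and ln(2.22) = 0.7975; z_{0.31} = -0.4959, z_{0.81} = 0.8779.
σ = (0.7975 − 0.1398)/(0.8779 − (-0.4959)) = 0.479.
μ = 0.1398 − (-0.4959)·0.479 = 0.377.
E[T] = exp(μ + σ²/2) = exp(0.377 + 0.1146) = 1.64.

E[T] ≈ 1.64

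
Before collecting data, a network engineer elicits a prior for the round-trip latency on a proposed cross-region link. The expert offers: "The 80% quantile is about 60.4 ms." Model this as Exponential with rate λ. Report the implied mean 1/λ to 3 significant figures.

P(T < 60.4) = 1 − e^(−λ·60.4) = 0.8, so λ = −ln(1−0.8)/60.4 = −ln(0.2)/60.4 = 0.0266.
Mean = 1/λ = 37.5 ms.

mean ≈ 37.5 ms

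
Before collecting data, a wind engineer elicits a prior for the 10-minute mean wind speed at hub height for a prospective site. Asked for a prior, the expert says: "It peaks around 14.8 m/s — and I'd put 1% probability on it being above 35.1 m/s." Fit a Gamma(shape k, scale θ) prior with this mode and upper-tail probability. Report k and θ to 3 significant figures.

k ≈ 7.37, θ ≈ 2.33

Gamma(k,θ) with k>1 has mode (k−1)θ, so θ = 14.8/(k−1).
Need P(X < 35.1) = 0.99 with θ tied to k this way. Start at k = 2, θ = 14.8: P(X<35.1) ≈ 0.685.
Too low — raise k to concentrate. Iterating converges to k ≈ 7.37.
Then θ = 14.8/(7.37−1) ≈ 2.33.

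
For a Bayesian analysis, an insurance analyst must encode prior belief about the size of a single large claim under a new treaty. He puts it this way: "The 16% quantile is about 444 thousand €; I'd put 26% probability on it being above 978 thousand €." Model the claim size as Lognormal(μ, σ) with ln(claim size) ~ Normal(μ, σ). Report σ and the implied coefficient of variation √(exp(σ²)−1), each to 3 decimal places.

If T ~ Lognormal(μ,σ) then ln T ~ Normal(μ,σ), so the p-quantile of ln T is μ + z_p·σ.
ln(444) = 6.096 and ln(978) = 6.886; z_{0.16} = -0.9945, z_{0.74} = 0.6433.
σ = (6.886 − 6.096)/(0.6433 − (-0.9945)) = 0.482.
μ = 6.096 − (-0.9945)·0.482 = 6.575.
CV = √(exp(σ²)−1) = √(exp(0.2325)−1) = 0.512.

σ ≈ 0.482, CV ≈ 0.512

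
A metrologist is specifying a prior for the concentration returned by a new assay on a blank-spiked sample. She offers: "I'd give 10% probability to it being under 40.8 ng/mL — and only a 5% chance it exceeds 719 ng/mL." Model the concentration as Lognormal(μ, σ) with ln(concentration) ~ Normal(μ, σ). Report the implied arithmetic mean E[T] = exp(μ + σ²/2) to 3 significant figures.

If T ~ Lognormal(μ,σ) then ln T ~ Normal(μ,σ), so the p-quantile of ln T is μ + z_p·σ.
ln(40.8) = 3.709 and ln(719) = 6.578; z_{0.1} = -1.282, z_{0.95} = 1.645.
σ = (6.578 − 3.709)/(1.645 − (-1.282)) = 0.980.
μ = 3.709 − (-1.282)·0.980 = 4.965.
E[T] = exp(μ + σ²/2) = exp(4.965 + 0.4806) = 232 ng/mL.

E[T] ≈ 232 ng/mL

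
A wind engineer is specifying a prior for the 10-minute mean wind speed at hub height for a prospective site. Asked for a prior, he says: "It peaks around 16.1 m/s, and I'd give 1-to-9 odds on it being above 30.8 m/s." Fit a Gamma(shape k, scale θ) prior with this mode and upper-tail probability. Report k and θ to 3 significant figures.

Gamma(k,θ) with k>1 has mode (k−1)θ, so θ = 16.1/(k−1).
Need P(X < 30.8) = 0.9 with θ tied to k this way. Start at k = 2, θ = 16.1: P(X<30.8) ≈ 0.570.
Too low — raise k to concentrate. Iterating converges to k ≈ 5.55.
Then θ = 16.1/(5.55−1) ≈ 3.54.

k ≈ 5.55, θ ≈ 3.54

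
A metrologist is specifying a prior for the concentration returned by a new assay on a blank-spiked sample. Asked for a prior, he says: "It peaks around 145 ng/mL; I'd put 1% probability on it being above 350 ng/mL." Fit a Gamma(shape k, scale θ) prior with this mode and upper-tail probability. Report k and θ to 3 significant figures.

Gamma(k,θ) with k>1 has mode (k−1)θ, so θ = 145/(k−1).
Need P(X < 350) = 0.99 with θ tied to k this way. Start at k = 2, θ = 145: P(X<350) ≈ 0.695.
Too low — raise k to concentrate. Iterating converges to k ≈ 7.09.
Then θ = 145/(7.09−1) ≈ 23.8.

k ≈ 7.09, θ ≈ 23.8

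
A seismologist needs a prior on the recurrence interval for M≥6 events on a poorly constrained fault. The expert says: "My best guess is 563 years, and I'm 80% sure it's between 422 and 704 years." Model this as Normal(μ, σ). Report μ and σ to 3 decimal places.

A symmetric 80% interval runs μ ± z·σ with z = 1.282.
Half-width = 141, so σ = 141/1.282 = 110.023.
μ is the stated best guess, 563.000.

μ = 563.000, σ = 110.023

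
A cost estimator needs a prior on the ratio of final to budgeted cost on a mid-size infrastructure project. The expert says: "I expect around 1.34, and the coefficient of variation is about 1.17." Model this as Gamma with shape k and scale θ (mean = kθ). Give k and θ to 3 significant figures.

k ≈ 0.731, θ ≈ 1.83

For Gamma(k, scale θ): mean = kθ, variance = kθ², so CV = 1/√k.
CV = 1.17, hence k = 1/CV² = 0.731.
Then θ = mean/k = 1.34/0.731 = 1.83.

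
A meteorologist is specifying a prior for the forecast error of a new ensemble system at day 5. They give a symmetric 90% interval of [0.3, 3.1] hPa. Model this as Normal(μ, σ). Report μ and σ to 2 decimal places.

μ = 1.70, σ = 0.85

A symmetric 90% interval runs μ ± z·σ with z = 1.645.
Half-width = 1.4, so σ = 1.4/1.645 = 0.85.
μ is the interval midpoint, 1.70.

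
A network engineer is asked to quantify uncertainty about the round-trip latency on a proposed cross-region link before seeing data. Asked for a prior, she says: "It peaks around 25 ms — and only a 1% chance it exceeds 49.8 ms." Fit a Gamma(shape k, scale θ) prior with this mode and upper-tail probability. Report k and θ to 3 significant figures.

Gamma(k,θ) with k>1 has mode (k−1)θ, so θ = 25/(k−1).
Need P(X < 49.8) = 0.99 with θ tied to k this way. Start at k = 2, θ = 25: P(X<49.8) ≈ 0.592.
Too low — raise k to concentrate. Iterating converges to k ≈ 11.4.
Then θ = 25/(11.4−1) ≈ 2.42.

k ≈ 11.4, θ ≈ 2.42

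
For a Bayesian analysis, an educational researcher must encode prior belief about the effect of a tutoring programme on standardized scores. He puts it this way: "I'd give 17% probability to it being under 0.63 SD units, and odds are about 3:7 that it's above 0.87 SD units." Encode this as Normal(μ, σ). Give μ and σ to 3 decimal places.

For Normal(μ,σ), the p-quantile is μ + z_p·σ. Here z_{0.17} = -0.9542, z_{0.7} = 0.5244.
So 0.63 = μ − 0.9542σ and 0.87 = μ + 0.5244σ.
Subtracting: σ = (0.87 − 0.63)/(0.5244 − (-0.9542)) = 0.162.
Then μ = 0.63 − (-0.9542)·0.162 = 0.785.

μ = 0.785, σ = 0.162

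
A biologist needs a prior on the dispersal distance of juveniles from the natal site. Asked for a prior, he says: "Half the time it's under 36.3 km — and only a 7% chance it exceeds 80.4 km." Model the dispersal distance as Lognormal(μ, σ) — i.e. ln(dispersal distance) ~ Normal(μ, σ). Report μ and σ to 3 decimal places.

If T ~ Lognormal(μ,σ) then ln T ~ Normal(μ,σ), so the p-quantile of ln T is μ + z_p·σ.
ln(36.3) = 3.592 and ln(80.4) = 4.387; z_{0.5} = 0, z_{0.93} = 1.476.
σ = (4.387 − 3.592)/(1.476 − (0)) = 0.539.
μ = 3.592 − (0)·0.539 = 3.592.

μ ≈ 3.592, σ ≈ 0.539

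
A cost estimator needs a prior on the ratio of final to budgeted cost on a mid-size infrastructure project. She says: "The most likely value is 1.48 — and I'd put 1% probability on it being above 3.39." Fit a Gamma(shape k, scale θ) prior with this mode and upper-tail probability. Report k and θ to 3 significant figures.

Gamma(k,θ) with k>1 has mode (k−1)θ, so θ = 1.48/(k−1).
Need P(X < 3.39) = 0.99 with θ tied to k this way. Start at k = 2, θ = 1.48: P(X<3.39) ≈ 0.667.
Too low — raise k to concentrate. Iterating converges to k ≈ 7.96.
Then θ = 1.48/(7.96−1) ≈ 0.213.

k ≈ 7.96, θ ≈ 0.213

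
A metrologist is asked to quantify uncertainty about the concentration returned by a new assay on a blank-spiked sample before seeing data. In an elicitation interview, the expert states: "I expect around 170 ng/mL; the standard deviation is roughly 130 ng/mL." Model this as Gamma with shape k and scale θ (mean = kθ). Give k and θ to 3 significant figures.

k ≈ 1.71, θ ≈ 99.4

For Gamma(k, scale θ): mean = kθ, variance = kθ², so CV = 1/√k.
CV = SD/mean = 130/170 = 0.7647, hence k = 1/CV² = 1.71.
Then θ = mean/k = 170/1.71 = 99.4.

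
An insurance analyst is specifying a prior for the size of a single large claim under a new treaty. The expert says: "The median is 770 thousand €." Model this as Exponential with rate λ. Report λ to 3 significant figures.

Exponential median = ln 2 / λ, so λ = ln 2 / 770.0 = 0.0009.

λ ≈ 0.0009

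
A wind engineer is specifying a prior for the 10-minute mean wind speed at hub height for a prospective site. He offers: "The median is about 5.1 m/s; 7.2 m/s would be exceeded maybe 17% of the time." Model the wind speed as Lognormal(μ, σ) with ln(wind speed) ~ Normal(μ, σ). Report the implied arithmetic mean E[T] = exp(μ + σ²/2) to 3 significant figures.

E[T] ≈ 5.44 m/s

If T ~ Lognormal(μ,σ) then ln T ~ Normal(μ,σ), so the p-quantile of ln T is μ + z_p·σ.
ln(5.1) = 1.629 and ln(7.2) = 1.974; z_{0.5} = 0, z_{0.83} = 0.9542.
σ = (1.974 − 1.629)/(0.9542 − (0)) = 0.361.
μ = 1.629 − (0)·0.361 = 1.629.
E[T] = exp(μ + σ²/2) = exp(1.629 + 0.0653) = 5.44 m/s.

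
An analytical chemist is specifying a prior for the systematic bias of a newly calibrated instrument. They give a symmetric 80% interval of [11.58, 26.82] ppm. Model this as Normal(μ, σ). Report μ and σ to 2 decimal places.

A symmetric 80% interval runs μ ± z·σ with z = 1.282.
Half-width = 7.62, so σ = 7.62/1.282 = 5.95.
μ is the interval midpoint, 19.20.

μ = 19.20, σ = 5.95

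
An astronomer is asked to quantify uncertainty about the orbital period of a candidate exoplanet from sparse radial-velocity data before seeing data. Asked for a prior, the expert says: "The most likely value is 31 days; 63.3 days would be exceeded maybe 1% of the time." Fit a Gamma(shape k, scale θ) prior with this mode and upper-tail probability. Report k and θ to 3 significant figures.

k ≈ 10.6, θ ≈ 3.23

Gamma(k,θ) with k>1 has mode (k−1)θ, so θ = 31/(k−1).
Need P(X < 63.3) = 0.99 with θ tied to k this way. Start at k = 2, θ = 31: P(X<63.3) ≈ 0.605.
Too low — raise k to concentrate. Iterating converges to k ≈ 10.6.
Then θ = 31/(10.6−1) ≈ 3.23.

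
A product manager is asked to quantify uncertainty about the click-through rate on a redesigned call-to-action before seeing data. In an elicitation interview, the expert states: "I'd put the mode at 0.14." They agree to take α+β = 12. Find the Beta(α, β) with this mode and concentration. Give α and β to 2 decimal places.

α = 2.40, β = 9.60

For α,β > 1 the Beta mode is (α−1)/(α+β−2). With α+β = 12, the mode is (α−1)/10.
Set (α−1)/10 = 0.14 → α = 1 + 0.14·10 = 2.40.
β = 12 − α = 9.60.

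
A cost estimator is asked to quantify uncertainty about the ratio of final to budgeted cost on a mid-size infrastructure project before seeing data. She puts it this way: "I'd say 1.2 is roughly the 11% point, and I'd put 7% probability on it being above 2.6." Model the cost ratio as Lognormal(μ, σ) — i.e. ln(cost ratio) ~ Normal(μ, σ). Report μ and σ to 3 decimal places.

μ ≈ 0.533, σ ≈ 0.286

If T ~ Lognormal(μ,σ) then ln T ~ Normal(μ,σ), so the p-quantile of ln T is μ + z_p·σ.
ln(1.2) = 0.1823 and ln(2.6) = 0.9555; z_{0.11} = -1.227, z_{0.93} = 1.476.
σ = (0.9555 − 0.1823)/(1.476 − (-1.227)) = 0.286.
μ = 0.1823 − (-1.227)·0.286 = 0.533.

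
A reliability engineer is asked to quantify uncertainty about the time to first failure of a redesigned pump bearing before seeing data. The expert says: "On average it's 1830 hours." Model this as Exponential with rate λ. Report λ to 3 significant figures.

Exponential mean = 1/λ, so λ = 1/1830.0 = 0.000546.

λ ≈ 0.000546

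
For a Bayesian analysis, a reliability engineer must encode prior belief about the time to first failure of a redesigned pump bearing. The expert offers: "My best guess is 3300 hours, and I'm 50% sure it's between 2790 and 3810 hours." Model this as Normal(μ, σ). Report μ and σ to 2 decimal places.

A symmetric 50% interval runs μ ± z·σ with z = 0.6745.
Half-width = 510, so σ = 510/0.6745 = 756.13.
μ is the stated best guess, 3300.00.

μ = 3300.00, σ = 756.13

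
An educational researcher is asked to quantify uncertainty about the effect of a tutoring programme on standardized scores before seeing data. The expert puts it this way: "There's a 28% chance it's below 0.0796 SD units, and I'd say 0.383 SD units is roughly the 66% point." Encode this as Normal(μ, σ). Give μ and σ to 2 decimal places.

μ = 0.26, σ = 0.30

For Normal(μ,σ), the p-quantile is μ + z_p·σ. Here z_{0.28} = -0.5828, z_{0.66} = 0.4125.
So 0.0796 = μ − 0.5828σ and 0.383 = μ + 0.4125σ.
Subtracting: σ = (0.383 − 0.0796)/(0.4125 − (-0.5828)) = 0.30.
Then μ = 0.0796 − (-0.5828)·0.30 = 0.26.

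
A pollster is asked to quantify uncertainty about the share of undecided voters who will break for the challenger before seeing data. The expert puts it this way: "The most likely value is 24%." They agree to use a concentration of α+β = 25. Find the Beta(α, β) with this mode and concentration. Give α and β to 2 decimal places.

For α,β > 1 the Beta mode is (α−1)/(α+β−2). With α+β = 25, the mode is (α−1)/23.
Set (α−1)/23 = 0.24 → α = 1 + 0.24·23 = 6.52.
β = 25 − α = 18.48.

α = 6.52, β = 18.48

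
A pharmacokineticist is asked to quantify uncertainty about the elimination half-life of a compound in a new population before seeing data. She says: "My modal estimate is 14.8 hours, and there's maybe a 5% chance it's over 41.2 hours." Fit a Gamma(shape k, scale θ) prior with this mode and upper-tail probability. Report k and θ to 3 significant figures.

k ≈ 3.56, θ ≈ 5.79

Gamma(k,θ) with k>1 has mode (k−1)θ, so θ = 14.8/(k−1).
Need P(X < 41.2) = 0.95 with θ tied to k this way. Start at k = 2, θ = 14.8: P(X<41.2) ≈ 0.766.
Too low — raise k to concentrate. Iterating converges to k ≈ 3.56.
Then θ = 14.8/(3.56−1) ≈ 5.79.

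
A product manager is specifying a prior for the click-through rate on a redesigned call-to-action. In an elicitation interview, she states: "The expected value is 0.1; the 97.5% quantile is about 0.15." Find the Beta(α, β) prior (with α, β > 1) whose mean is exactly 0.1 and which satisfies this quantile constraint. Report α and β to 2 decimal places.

With mean 0.1 fixed, write α = 0.1s, β = 0.9s where s = α+β.
Need P(θ < 0.15) = 0.975 under Beta(0.1s, 0.9s). Normal approximation: (q−m)/√(m(1−m)/s) ≈ z_{0.975} = 1.96, so s ≈ 0.1·0.9·(1.96)²/(0.15−0.1)² = 138.3.
At s = 138.3: P(θ<0.15) ≈ 0.965. Adjusting to match 0.975 gives s ≈ 164.93.
So α = 0.1·164.93 ≈ 16.49, β = 0.9·164.93 ≈ 148.43.

α ≈ 16.49, β ≈ 148.43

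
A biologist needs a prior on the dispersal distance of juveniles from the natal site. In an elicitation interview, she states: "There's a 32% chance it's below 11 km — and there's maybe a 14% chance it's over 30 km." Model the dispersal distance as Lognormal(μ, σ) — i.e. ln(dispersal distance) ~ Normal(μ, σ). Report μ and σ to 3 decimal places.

If T ~ Lognormal(μ,σ) then ln T ~ Normal(μ,σ), so the p-quantile of ln T is μ + z_p·σ.
ln(11) = 2.398 and ln(30) = 3.401; z_{0.32} = -0.4677, z_{0.86} = 1.08.
σ = (3.401 − 2.398)/(1.08 − (-0.4677)) = 0.648.
μ = 2.398 − (-0.4677)·0.648 = 2.701.

μ ≈ 2.701, σ ≈ 0.648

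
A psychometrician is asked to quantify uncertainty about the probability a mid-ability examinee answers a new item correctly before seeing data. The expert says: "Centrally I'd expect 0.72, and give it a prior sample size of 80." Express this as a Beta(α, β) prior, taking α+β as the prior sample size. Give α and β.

Under the effective-sample-size interpretation, Beta(α, β) has prior mean α/(α+β) and prior sample size α+β.
So α+β = 80 and α/(α+β) = 0.72, giving α = 0.72·80 = 57.6 and β = 80 − 57.6 = 22.4.

α = 57.6, β = 22.4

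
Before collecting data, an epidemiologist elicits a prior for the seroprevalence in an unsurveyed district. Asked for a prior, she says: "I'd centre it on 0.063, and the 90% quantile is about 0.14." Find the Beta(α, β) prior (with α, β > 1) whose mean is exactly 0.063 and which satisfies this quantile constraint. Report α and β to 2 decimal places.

α ≈ 1.10, β ≈ 16.34

With mean 0.063 fixed, write α = 0.063s, β = 0.937s where s = α+β.
Need P(θ < 0.14) = 0.9 under Beta(0.063s, 0.937s). Normal approximation: (q−m)/√(m(1−m)/s) ≈ z_{0.9} = 1.28, so s ≈ 0.063·0.937·(1.28)²/(0.14−0.063)² = 16.4.
At s = 16.4: P(θ<0.14) ≈ 0.896. Adjusting to match 0.9 gives s ≈ 17.44.
So α = 0.063·17.44 ≈ 1.10, β = 0.937·17.44 ≈ 16.34.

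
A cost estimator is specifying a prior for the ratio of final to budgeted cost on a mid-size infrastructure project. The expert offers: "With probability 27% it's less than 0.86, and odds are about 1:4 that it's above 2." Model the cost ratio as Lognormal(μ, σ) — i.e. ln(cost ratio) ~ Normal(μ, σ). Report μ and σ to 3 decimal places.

If T ~ Lognormal(μ,σ) then ln T ~ Normal(μ,σ), so the p-quantile of ln T is μ + z_p·σ.
ln(0.86) = -0.1508 and ln(2) = 0.6931; z_{0.27} = -0.6128, z_{0.8} = 0.8416.
σ = (0.6931 − -0.1508)/(0.8416 − (-0.6128)) = 0.580.
μ = -0.1508 − (-0.6128)·0.580 = 0.205.

μ ≈ 0.205, σ ≈ 0.580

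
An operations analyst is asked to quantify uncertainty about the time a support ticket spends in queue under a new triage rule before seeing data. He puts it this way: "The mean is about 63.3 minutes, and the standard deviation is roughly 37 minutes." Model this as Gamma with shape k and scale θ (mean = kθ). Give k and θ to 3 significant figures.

k ≈ 2.93, θ ≈ 21.6

For Gamma(k, scale θ): mean = kθ, variance = kθ², so CV = 1/√k.
CV = SD/mean = 37/63.3 = 0.5845, hence k = 1/CV² = 2.93.
Then θ = mean/k = 63.3/2.93 = 21.6.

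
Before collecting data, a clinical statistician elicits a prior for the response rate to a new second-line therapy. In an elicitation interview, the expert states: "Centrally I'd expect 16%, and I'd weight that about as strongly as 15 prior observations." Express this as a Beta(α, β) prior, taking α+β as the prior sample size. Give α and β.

α = 2.4, β = 12.6

Under the effective-sample-size interpretation, Beta(α, β) has prior mean α/(α+β) and prior sample size α+β.
So α+β = 15 and α/(α+β) = 0.16, giving α = 0.16·15 = 2.4 and β = 15 − 2.4 = 12.6.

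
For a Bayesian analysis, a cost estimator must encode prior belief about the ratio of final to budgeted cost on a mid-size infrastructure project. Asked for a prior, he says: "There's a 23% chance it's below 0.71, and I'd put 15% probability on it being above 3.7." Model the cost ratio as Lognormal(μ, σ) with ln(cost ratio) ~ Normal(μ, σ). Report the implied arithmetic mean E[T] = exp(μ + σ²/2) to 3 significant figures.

If T ~ Lognormal(μ,σ) then ln T ~ Normal(μ,σ), so the p-quantile of ln T is μ + z_p·σ.
ln(0.71) = -0.3425 and ln(3.7) = 1.308; z_{0.23} = -0.7388, z_{0.85} = 1.036.
σ = (1.308 − -0.3425)/(1.036 − (-0.7388)) = 0.930.
μ = -0.3425 − (-0.7388)·0.930 = 0.345.
E[T] = exp(μ + σ²/2) = exp(0.345 + 0.4324) = 2.17.

E[T] ≈ 2.17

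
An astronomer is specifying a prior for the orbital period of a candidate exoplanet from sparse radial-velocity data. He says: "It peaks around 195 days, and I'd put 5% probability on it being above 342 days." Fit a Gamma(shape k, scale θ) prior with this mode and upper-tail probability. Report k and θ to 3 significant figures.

Gamma(k,θ) with k>1 has mode (k−1)θ, so θ = 195/(k−1).
Need P(X < 342) = 0.95 with θ tied to k this way. Start at k = 2, θ = 195: P(X<342) ≈ 0.523.
Too low — raise k to concentrate. Iterating converges to k ≈ 9.84.
Then θ = 195/(9.84−1) ≈ 22.1.

k ≈ 9.84, θ ≈ 22.1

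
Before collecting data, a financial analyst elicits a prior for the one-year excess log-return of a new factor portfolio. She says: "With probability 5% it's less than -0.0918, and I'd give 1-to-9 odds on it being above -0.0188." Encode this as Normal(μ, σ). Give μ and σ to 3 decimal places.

For Normal(μ,σ), the p-quantile is μ + z_p·σ. Here z_{0.05} = -1.645, z_{0.9} = 1.282.
So -0.0918 = μ − 1.645σ and -0.0188 = μ + 1.282σ.
Subtracting: σ = (-0.0188 − -0.0918)/(1.282 − (-1.645)) = 0.025.
Then μ = -0.0918 − (-1.645)·0.025 = -0.051.

μ = -0.051, σ = 0.025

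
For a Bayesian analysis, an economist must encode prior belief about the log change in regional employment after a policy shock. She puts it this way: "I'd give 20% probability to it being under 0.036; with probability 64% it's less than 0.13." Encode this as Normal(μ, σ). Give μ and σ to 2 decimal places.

For Normal(μ,σ), the p-quantile is μ + z_p·σ. Here z_{0.2} = -0.8416, z_{0.64} = 0.3585.
So 0.036 = μ − 0.8416σ and 0.13 = μ + 0.3585σ.
Subtracting: σ = (0.13 − 0.036)/(0.3585 − (-0.8416)) = 0.08.
Then μ = 0.036 − (-0.8416)·0.08 = 0.10.

μ = 0.10, σ = 0.08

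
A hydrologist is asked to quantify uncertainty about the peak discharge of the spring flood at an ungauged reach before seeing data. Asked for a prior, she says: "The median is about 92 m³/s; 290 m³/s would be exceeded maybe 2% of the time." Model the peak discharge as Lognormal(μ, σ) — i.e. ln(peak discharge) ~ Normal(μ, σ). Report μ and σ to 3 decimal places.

μ ≈ 4.522, σ ≈ 0.559

If T ~ Lognormal(μ,σ) then ln T ~ Normal(μ,σ), so the p-quantile of ln T is μ + z_p·σ.
ln(92) = 4.522 and ln(290) = 5.67; z_{0.5} = 0, z_{0.98} = 2.054.
σ = (5.67 − 4.522)/(2.054 − (0)) = 0.559.
μ = 4.522 − (0)·0.559 = 4.522.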